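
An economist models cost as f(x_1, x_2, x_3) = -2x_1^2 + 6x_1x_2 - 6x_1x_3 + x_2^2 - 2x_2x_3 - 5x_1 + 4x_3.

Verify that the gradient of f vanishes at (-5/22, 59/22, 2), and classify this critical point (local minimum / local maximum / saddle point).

∇f = (-4x_1 + 6x_2 - 6x_3 - 5, 6x_1 + 2x_2 - 2x_3, -6x_1 - 2x_2 + 4); substituting (-5/22, 59/22, 2) gives ∇f = (0, 0, 0), so (-5/22, 59/22, 2) is indeed a critical point.
The Hessian is constant: H = [[-4, 6, -6], [6, 2, -2], [-6, -2, 0]].
Leading principal minors: Δ₁ = -4, Δ₂ = -44, Δ₃ = 88.
The minors fit neither the all-positive nor the alternating-sign pattern, so H is indefinite: a saddle point.

saddle point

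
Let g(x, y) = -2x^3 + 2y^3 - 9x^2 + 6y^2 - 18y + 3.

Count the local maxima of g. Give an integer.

1

g separates as a function of x plus a function of y, so ∇g=0 decouples.
∂g/∂x = -6x(x + 3) = 0 at x ∈ {-3, 0}; ∂g/∂y = 6(y - 1)(y + 3) = 0 at y ∈ {-3, 1}.
The Hessian is diagonal: diag(g_xx, g_yy). Second derivatives: g_xx(-3)=18, g_xx(0)=-18; g_yy(-3)=-24, g_yy(1)=24.
Local maxima occur where both diagonal entries negative: (0, -3). Count: 1.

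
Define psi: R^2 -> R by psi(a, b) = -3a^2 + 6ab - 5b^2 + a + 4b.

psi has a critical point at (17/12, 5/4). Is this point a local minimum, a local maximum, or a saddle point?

local maximum

The Hessian of psi is constant: H = [[-6, 6], [6, -10]].
det(H) = (-6)·(-10) − 6² = 24.
det(H) > 0 and tr(H) = -16 < 0, so H is negative definite and the point is a local maximum.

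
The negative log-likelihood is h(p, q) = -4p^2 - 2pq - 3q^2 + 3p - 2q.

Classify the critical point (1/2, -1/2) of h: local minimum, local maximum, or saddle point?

The Hessian of h is constant: H = [[-8, -2], [-2, -6]].
det(H) = (-8)·(-6) − (-2)² = 44.
det(H) > 0 and tr(H) = -14 < 0, so H is negative definite and the point is a local maximum.

local maximum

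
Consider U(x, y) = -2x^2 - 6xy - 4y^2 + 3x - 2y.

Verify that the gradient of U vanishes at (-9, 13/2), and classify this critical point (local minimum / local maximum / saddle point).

∇U = (-4x - 6y + 3, -6x - 8y - 2); substituting (-9, 13/2) gives ∇U = (0, 0), so (-9, 13/2) is indeed a critical point.
The Hessian of U is constant: H = [[-4, -6], [-6, -8]].
det(H) = (-4)·(-8) − (-6)² = -4.
Since det(H) < 0, H is indefinite and the critical point is a saddle point.

saddle point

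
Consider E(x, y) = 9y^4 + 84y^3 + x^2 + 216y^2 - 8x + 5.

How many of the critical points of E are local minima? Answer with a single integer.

2

E separates as a function of x plus a function of y, so ∇E=0 decouples.
∂E/∂x = 2(x - 4) = 0 at x ∈ {4}; ∂E/∂y = 36y(y + 3)(y + 4) = 0 at y ∈ {-4, -3, 0}.
The Hessian is diagonal: diag(E_xx, E_yy). Second derivatives: E_xx(4)=2; E_yy(-4)=144, E_yy(-3)=-108, E_yy(0)=432.
Local minima occur where both diagonal entries positive: (4, -4), (4, 0). Count: 2.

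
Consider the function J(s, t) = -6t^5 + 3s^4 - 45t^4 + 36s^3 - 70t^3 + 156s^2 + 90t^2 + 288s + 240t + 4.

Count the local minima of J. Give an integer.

4

J separates as a function of s plus a function of t, so ∇J=0 decouples.
∂J/∂s = 12(s + 2)(s + 3)(s + 4) = 0 at s ∈ {-4, -3, -2}; ∂J/∂t = -30(t - 1)(t + 1)(t + 2)(t + 4) = 0 at t ∈ {-4, -2, -1, 1}.
The Hessian is diagonal: diag(J_ss, J_tt). Second derivatives: J_ss(-4)=24, J_ss(-3)=-12, J_ss(-2)=24; J_tt(-4)=900, J_tt(-2)=-180, J_tt(-1)=180, J_tt(1)=-900.
Local minima occur where both diagonal entries positive: (-4, -4), (-4, -1), (-2, -4), (-2, -1). Count: 4.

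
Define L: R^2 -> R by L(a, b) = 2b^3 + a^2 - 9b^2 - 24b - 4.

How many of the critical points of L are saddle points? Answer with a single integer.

L separates as a function of a plus a function of b, so ∇L=0 decouples.
∂L/∂a = 2a = 0 at a ∈ {0}; ∂L/∂b = 6(b - 4)(b + 1) = 0 at b ∈ {-1, 4}.
The Hessian is diagonal: diag(L_aa, L_bb). Second derivatives: L_aa(0)=2; L_bb(-1)=-30, L_bb(4)=30.
Saddle points occur where the two diagonal entries have opposite signs: (0, -1). Count: 1.

1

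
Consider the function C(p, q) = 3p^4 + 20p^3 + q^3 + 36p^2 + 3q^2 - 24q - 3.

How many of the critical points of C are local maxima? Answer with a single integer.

1

C separates as a function of p plus a function of q, so ∇C=0 decouples.
∂C/∂p = 12p(p + 2)(p + 3) = 0 at p ∈ {-3, -2, 0}; ∂C/∂q = 3(q - 2)(q + 4) = 0 at q ∈ {-4, 2}.
The Hessian is diagonal: diag(C_pp, C_qq). Second derivatives: C_pp(-3)=36, C_pp(-2)=-24, C_pp(0)=72; C_qq(-4)=-18, C_qq(2)=18.
Local maxima occur where both diagonal entries negative: (-2, -4). Count: 1.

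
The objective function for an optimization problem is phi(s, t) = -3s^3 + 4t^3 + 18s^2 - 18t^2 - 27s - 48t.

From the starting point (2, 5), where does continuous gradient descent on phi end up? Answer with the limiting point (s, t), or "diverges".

(1, 4)

phi is separable, so gradient descent decouples: s follows -∂phi/∂s, t follows -∂phi/∂t.
∂phi/∂s = -9(s - 3)(s - 1); at s=2 this is 9, so s decreases.
∂phi/∂t = 12(t - 4)(t + 1); at t=5 this is 72, so t decreases.
s converges to its nearest critical value 1 (a local min of the s-part); t converges to 4. The iterate converges to (1, 4).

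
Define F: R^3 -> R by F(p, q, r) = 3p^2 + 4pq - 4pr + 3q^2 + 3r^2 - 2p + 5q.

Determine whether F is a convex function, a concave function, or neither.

convex

F is quadratic, so its Hessian is the constant matrix H = [[6, 4, -4], [4, 6, 0], [-4, 0, 6]].
Leading principal minors: 6, 20, 24.
All positive ⇒ H ≻ 0 ⇒ convex.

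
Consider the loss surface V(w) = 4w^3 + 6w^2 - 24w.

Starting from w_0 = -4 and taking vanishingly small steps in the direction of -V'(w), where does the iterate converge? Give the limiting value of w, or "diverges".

diverges

V'(w) = 12(w - 1)(w + 2), so V'(-4) = 120.
Gradient descent moves in the -V' direction, i.e. w is decreasing.
There is no critical point below w=-4, and V' keeps the same sign, so the iterate runs off to −∞.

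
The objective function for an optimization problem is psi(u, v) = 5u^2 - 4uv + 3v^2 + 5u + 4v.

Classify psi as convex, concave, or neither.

psi is quadratic, so its Hessian is the constant matrix H = [[10, -4], [-4, 6]].
det(H) = 44, tr(H) = 16.
det(H) > 0 and tr(H) > 0, so H is positive definite everywhere: convex.

convex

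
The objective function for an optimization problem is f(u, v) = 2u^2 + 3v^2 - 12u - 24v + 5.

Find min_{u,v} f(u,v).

f(u,v) separates as P(u) + Q(v) + 5, so its minimum is min P + min Q + 5.
P'(u) = 4u - 12 vanishes at u ∈ {3}; Q'(v) = 6v - 24 vanishes at v ∈ {4}.
Local minima of P (where P''>0): P(3)=-18. Local minima of Q: Q(4)=-48.
So the global minimum of f is P(3) + Q(4) + 5 = -18 − 48 + 5 = -61, attained at (3, 4).

-61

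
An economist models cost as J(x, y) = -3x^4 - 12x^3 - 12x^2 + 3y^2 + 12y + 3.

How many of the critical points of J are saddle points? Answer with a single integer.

2

J separates as a function of x plus a function of y, so ∇J=0 decouples.
∂J/∂x = -12x(x + 1)(x + 2) = 0 at x ∈ {-2, -1, 0}; ∂J/∂y = 6(y + 2) = 0 at y ∈ {-2}.
The Hessian is diagonal: diag(J_xx, J_yy). Second derivatives: J_xx(-2)=-24, J_xx(-1)=12, J_xx(0)=-24; J_yy(-2)=6.
Saddle points occur where the two diagonal entries have opposite signs: (-2, -2), (0, -2). Count: 2.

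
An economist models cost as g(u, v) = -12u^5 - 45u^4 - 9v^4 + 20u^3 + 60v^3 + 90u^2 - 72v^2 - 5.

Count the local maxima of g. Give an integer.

g separates as a function of u plus a function of v, so ∇g=0 decouples.
∂g/∂u = -60u(u - 1)(u + 1)(u + 3) = 0 at u ∈ {-3, -1, 0, 1}; ∂g/∂v = -36v(v - 4)(v - 1) = 0 at v ∈ {0, 1, 4}.
The Hessian is diagonal: diag(g_uu, g_vv). Second derivatives: g_uu(-3)=1440, g_uu(-1)=-240, g_uu(0)=180, g_uu(1)=-480; g_vv(0)=-144, g_vv(1)=108, g_vv(4)=-432.
Local maxima occur where both diagonal entries negative: (-1, 0), (-1, 4), (1, 0), (1, 4). Count: 4.

4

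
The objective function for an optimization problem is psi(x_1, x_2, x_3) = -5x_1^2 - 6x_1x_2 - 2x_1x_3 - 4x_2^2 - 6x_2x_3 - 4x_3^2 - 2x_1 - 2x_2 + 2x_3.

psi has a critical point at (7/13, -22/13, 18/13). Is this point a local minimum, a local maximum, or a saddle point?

local maximum

The Hessian is constant: H = [[-10, -6, -2], [-6, -8, -6], [-2, -6, -8]].
Leading principal minors: Δ₁ = -10, Δ₂ = 44, Δ₃ = -104.
The minors alternate sign starting negative (−, +, −), so H is negative definite: a local maximum.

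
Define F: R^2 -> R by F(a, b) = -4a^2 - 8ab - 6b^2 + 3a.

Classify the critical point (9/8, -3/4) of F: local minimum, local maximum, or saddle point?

The Hessian of F is constant: H = [[-8, -8], [-8, -12]].
det(H) = (-8)·(-12) − (-8)² = 32.
det(H) > 0 and tr(H) = -20 < 0, so H is negative definite and the point is a local maximum.

local maximum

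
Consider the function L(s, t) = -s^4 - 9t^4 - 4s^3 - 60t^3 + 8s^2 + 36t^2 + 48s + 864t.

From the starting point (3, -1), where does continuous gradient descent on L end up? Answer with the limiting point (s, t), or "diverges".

L is separable, so gradient descent decouples: s follows -∂L/∂s, t follows -∂L/∂t.
∂L/∂s = -4(s - 2)(s + 2)(s + 3); at s=3 this is -120, so s increases.
∂L/∂t = -36(t - 2)(t + 3)(t + 4); at t=-1 this is 648, so t decreases.
The s-coordinate has no critical point in that direction and runs off to infinity.

diverges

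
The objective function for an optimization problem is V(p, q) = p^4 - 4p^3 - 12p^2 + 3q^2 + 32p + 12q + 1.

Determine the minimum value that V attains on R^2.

V(p,q) separates as A(p) + B(q) + 1, so its minimum is min A + min B + 1.
A'(p) = 4(p - 4)(p - 1)(p + 2) vanishes at p ∈ {-2, 1, 4}; B'(q) = 6q + 12 vanishes at q ∈ {-2}.
Local minima of A (where A''>0): A(-2)=-64, A(4)=-64. Local minima of B: B(-2)=-12.
So the global minimum of V is A(-2) + B(-2) + 1 = -64 − 12 + 1 = -75, attained at (-2, -2).

-75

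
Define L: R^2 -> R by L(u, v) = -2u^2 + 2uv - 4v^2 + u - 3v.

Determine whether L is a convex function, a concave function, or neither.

L is quadratic, so its Hessian is the constant matrix H = [[-4, 2], [2, -8]].
det(H) = 28, tr(H) = -12.
det(H) > 0 and tr(H) < 0, so H is negative definite everywhere: concave.

concave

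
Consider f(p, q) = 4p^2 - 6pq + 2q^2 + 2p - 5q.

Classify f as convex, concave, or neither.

neither

f is quadratic, so its Hessian is the constant matrix H = [[8, -6], [-6, 4]].
det(H) = -4, tr(H) = 12.
det(H) < 0, so H is indefinite: neither convex nor concave.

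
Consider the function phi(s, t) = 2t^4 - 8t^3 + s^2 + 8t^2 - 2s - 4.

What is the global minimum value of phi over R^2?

phi(s,t) separates as P(s) + Q(t) − 4, so its minimum is min P + min Q − 4.
P'(s) = 2s - 2 vanishes at s ∈ {1}; Q'(t) = 8t(t - 2)(t - 1) vanishes at t ∈ {0, 1, 2}.
Local minima of P (where P''>0): P(1)=-1. Local minima of Q: Q(0)=0, Q(2)=0.
So the global minimum of phi is P(1) + Q(0) − 4 = -1 + 0 − 4 = -5, attained at (1, 0).

-5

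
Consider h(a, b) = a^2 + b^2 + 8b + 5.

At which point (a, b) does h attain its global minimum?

(0, -4)

h(a,b) separates as P(a) + Q(b) + 5, so its minimum is min P + min Q + 5.
P'(a) = 2a vanishes at a ∈ {0}; Q'(b) = 2b + 8 vanishes at b ∈ {-4}.
Local minima of P (where P''>0): P(0)=0. Local minima of Q: Q(-4)=-16.
So the global minimum of h is P(0) + Q(-4) + 5 = 0 − 16 + 5 = -11, attained at (0, -4).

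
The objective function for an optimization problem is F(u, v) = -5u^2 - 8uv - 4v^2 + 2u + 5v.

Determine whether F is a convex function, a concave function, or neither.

F is quadratic, so its Hessian is the constant matrix H = [[-10, -8], [-8, -8]].
det(H) = 16, tr(H) = -18.
det(H) > 0 and tr(H) < 0, so H is negative definite everywhere: concave.

concave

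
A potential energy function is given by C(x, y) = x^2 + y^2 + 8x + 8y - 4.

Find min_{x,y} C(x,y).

C(x,y) separates as P(x) + Q(y) − 4, so its minimum is min P + min Q − 4.
P'(x) = 2x + 8 vanishes at x ∈ {-4}; Q'(y) = 2y + 8 vanishes at y ∈ {-4}.
Local minima of P (where P''>0): P(-4)=-16. Local minima of Q: Q(-4)=-16.
So the global minimum of C is P(-4) + Q(-4) − 4 = -16 − 16 − 4 = -36, attained at (-4, -4).

-36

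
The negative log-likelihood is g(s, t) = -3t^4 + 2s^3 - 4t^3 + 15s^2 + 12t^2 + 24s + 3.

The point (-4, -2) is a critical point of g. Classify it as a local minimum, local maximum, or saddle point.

local maximum

The mixed partial ∂²g/∂s∂t is 0, so the Hessian at any point is diag(g_ss, g_tt) = diag(6(2s + 5), 12(-3t^2 - 2t + 2)).
At (-4, -2): H = diag(-18, -72).
Both eigenvalues are negative, so H is negative definite: a local maximum.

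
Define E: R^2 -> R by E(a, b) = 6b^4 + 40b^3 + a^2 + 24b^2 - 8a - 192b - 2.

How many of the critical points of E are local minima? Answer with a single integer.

E separates as a function of a plus a function of b, so ∇E=0 decouples.
∂E/∂a = 2(a - 4) = 0 at a ∈ {4}; ∂E/∂b = 24(b - 1)(b + 2)(b + 4) = 0 at b ∈ {-4, -2, 1}.
The Hessian is diagonal: diag(E_aa, E_bb). Second derivatives: E_aa(4)=2; E_bb(-4)=240, E_bb(-2)=-144, E_bb(1)=360.
Local minima occur where both diagonal entries positive: (4, -4), (4, 1). Count: 2.

2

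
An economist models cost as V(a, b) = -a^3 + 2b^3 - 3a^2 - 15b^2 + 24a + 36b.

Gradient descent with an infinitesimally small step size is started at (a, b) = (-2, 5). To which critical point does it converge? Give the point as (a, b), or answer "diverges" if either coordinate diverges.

V is separable, so gradient descent decouples: a follows -∂V/∂a, b follows -∂V/∂b.
∂V/∂a = -3(a - 2)(a + 4); at a=-2 this is 24, so a decreases.
∂V/∂b = 6(b - 3)(b - 2); at b=5 this is 36, so b decreases.
a converges to its nearest critical value -4 (a local min of the a-part); b converges to 3. The iterate converges to (-4, 3).

(-4, 3)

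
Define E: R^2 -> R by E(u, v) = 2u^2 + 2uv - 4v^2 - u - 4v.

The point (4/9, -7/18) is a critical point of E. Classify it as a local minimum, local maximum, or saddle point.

saddle point

The Hessian of E is constant: H = [[4, 2], [2, -8]].
det(H) = 4·(-8) − 2² = -36.
Since det(H) < 0, H is indefinite and the critical point is a saddle point.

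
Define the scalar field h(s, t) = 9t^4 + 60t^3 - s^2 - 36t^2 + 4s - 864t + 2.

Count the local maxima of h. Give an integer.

1

h separates as a function of s plus a function of t, so ∇h=0 decouples.
∂h/∂s = -2(s - 2) = 0 at s ∈ {2}; ∂h/∂t = 36(t - 2)(t + 3)(t + 4) = 0 at t ∈ {-4, -3, 2}.
The Hessian is diagonal: diag(h_ss, h_tt). Second derivatives: h_ss(2)=-2; h_tt(-4)=216, h_tt(-3)=-180, h_tt(2)=1080.
Local maxima occur where both diagonal entries negative: (2, -3). Count: 1.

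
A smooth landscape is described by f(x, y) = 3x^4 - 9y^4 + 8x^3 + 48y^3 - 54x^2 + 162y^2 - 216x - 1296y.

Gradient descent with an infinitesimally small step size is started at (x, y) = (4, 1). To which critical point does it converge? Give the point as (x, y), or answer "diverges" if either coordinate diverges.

f is separable, so gradient descent decouples: x follows -∂f/∂x, y follows -∂f/∂y.
∂f/∂x = 12(x - 3)(x + 2)(x + 3); at x=4 this is 504, so x decreases.
∂f/∂y = -36(y - 4)(y - 3)(y + 3); at y=1 this is -864, so y increases.
x converges to its nearest critical value 3 (a local min of the x-part); y converges to 3. The iterate converges to (3, 3).

(3, 3)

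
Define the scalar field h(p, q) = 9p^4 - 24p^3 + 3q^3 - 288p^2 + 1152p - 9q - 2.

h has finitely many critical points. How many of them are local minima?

h separates as a function of p plus a function of q, so ∇h=0 decouples.
∂h/∂p = 36(p - 4)(p - 2)(p + 4) = 0 at p ∈ {-4, 2, 4}; ∂h/∂q = 9(q - 1)(q + 1) = 0 at q ∈ {-1, 1}.
The Hessian is diagonal: diag(h_pp, h_qq). Second derivatives: h_pp(-4)=1728, h_pp(2)=-432, h_pp(4)=576; h_qq(-1)=-18, h_qq(1)=18.
Local minima occur where both diagonal entries positive: (-4, 1), (4, 1). Count: 2.

2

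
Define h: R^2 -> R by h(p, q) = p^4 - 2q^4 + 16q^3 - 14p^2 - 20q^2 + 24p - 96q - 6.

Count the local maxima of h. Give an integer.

2

h separates as a function of p plus a function of q, so ∇h=0 decouples.
∂h/∂p = 4(p - 2)(p - 1)(p + 3) = 0 at p ∈ {-3, 1, 2}; ∂h/∂q = -8(q - 4)(q - 3)(q + 1) = 0 at q ∈ {-1, 3, 4}.
The Hessian is diagonal: diag(h_pp, h_qq). Second derivatives: h_pp(-3)=80, h_pp(1)=-16, h_pp(2)=20; h_qq(-1)=-160, h_qq(3)=32, h_qq(4)=-40.
Local maxima occur where both diagonal entries negative: (1, -1), (1, 4). Count: 2.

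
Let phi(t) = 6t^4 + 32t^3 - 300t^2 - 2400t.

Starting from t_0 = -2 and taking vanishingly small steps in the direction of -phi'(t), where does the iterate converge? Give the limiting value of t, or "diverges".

5

phi'(t) = 24(t - 5)(t + 4)(t + 5), so phi'(-2) = -1008.
Gradient descent moves in the -phi' direction, i.e. t is increasing.
The nearest critical point in that direction is t = 5, where phi'' = 2160 > 0 (a local minimum). The iterate converges there.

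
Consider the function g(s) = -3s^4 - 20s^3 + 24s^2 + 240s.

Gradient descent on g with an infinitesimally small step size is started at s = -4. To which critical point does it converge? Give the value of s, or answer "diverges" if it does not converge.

-2

g'(s) = -12(s - 2)(s + 2)(s + 5), so g'(-4) = -144.
Gradient descent moves in the -g' direction, i.e. s is increasing.
The nearest critical point in that direction is s = -2, where g'' = 144 > 0 (a local minimum). The iterate converges there.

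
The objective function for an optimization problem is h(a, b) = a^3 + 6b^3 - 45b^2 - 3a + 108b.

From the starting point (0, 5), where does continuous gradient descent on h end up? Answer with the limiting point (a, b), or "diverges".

(1, 3)

h is separable, so gradient descent decouples: a follows -∂h/∂a, b follows -∂h/∂b.
∂h/∂a = 3(a - 1)(a + 1); at a=0 this is -3, so a increases.
∂h/∂b = 18(b - 3)(b - 2); at b=5 this is 108, so b decreases.
a converges to its nearest critical value 1 (a local min of the a-part); b converges to 3. The iterate converges to (1, 3).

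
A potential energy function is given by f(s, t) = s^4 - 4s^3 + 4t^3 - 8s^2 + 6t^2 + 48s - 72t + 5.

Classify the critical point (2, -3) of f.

local maximum

The mixed partial ∂²f/∂s∂t is 0, so the Hessian at any point is diag(f_ss, f_tt) = diag(4(3s^2 - 6s - 4), 12(2t + 1)).
At (2, -3): H = diag(-16, -60).
Both eigenvalues are negative, so H is negative definite: a local maximum.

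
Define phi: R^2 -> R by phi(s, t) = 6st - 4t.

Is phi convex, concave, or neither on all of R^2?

neither

phi is quadratic, so its Hessian is the constant matrix H = [[0, 6], [6, 0]].
det(H) = -36, tr(H) = 0.
det(H) < 0, so H is indefinite: neither convex nor concave.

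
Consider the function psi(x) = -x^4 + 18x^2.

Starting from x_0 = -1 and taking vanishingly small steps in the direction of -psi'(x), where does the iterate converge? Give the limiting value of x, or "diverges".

psi'(x) = -4x(x - 3)(x + 3), so psi'(-1) = -32.
Gradient descent moves in the -psi' direction, i.e. x is increasing.
The nearest critical point in that direction is x = 0, where psi'' = 36 > 0 (a local minimum). The iterate converges there.

0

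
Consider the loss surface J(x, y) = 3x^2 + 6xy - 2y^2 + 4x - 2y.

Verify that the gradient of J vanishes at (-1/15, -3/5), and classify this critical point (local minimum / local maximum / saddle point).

saddle point

∇J = (6x + 6y + 4, 6x - 4y - 2); substituting (-1/15, -3/5) gives ∇J = (0, 0), so (-1/15, -3/5) is indeed a critical point.
The Hessian of J is constant: H = [[6, 6], [6, -4]].
det(H) = 6·(-4) − 6² = -60.
Since det(H) < 0, H is indefinite and the critical point is a saddle point.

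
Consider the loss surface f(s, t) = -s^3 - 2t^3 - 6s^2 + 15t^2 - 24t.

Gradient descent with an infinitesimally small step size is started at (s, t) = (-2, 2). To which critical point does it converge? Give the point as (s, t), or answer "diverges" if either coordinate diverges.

(-4, 1)

f is separable, so gradient descent decouples: s follows -∂f/∂s, t follows -∂f/∂t.
∂f/∂s = -3s(s + 4); at s=-2 this is 12, so s decreases.
∂f/∂t = -6(t - 4)(t - 1); at t=2 this is 12, so t decreases.
s converges to its nearest critical value -4 (a local min of the s-part); t converges to 1. The iterate converges to (-4, 1).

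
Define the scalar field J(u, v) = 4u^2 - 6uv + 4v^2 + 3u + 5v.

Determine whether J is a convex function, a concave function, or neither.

convex

J is quadratic, so its Hessian is the constant matrix H = [[8, -6], [-6, 8]].
det(H) = 28, tr(H) = 16.
det(H) > 0 and tr(H) > 0, so H is positive definite everywhere: convex.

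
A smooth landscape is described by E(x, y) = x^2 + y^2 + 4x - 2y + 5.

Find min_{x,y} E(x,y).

0

E(x,y) separates as P(x) + Q(y) + 5, so its minimum is min P + min Q + 5.
P'(x) = 2x + 4 vanishes at x ∈ {-2}; Q'(y) = 2y - 2 vanishes at y ∈ {1}.
Local minima of P (where P''>0): P(-2)=-4. Local minima of Q: Q(1)=-1.
So the global minimum of E is P(-2) + Q(1) + 5 = -4 − 1 + 5 = 0, attained at (-2, 1).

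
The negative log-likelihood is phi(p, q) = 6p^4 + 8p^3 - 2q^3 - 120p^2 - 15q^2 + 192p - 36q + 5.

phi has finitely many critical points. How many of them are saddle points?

phi separates as a function of p plus a function of q, so ∇phi=0 decouples.
∂phi/∂p = 24(p - 2)(p - 1)(p + 4) = 0 at p ∈ {-4, 1, 2}; ∂phi/∂q = -6(q + 2)(q + 3) = 0 at q ∈ {-3, -2}.
The Hessian is diagonal: diag(phi_pp, phi_qq). Second derivatives: phi_pp(-4)=720, phi_pp(1)=-120, phi_pp(2)=144; phi_qq(-3)=6, phi_qq(-2)=-6.
Saddle points occur where the two diagonal entries have opposite signs: (-4, -2), (1, -3), (2, -2). Count: 3.

3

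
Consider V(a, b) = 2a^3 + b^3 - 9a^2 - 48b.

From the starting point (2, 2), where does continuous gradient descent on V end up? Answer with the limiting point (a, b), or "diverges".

(3, 4)

V is separable, so gradient descent decouples: a follows -∂V/∂a, b follows -∂V/∂b.
∂V/∂a = 6a(a - 3); at a=2 this is -12, so a increases.
∂V/∂b = 3(b - 4)(b + 4); at b=2 this is -36, so b increases.
a converges to its nearest critical value 3 (a local min of the a-part); b converges to 4. The iterate converges to (3, 4).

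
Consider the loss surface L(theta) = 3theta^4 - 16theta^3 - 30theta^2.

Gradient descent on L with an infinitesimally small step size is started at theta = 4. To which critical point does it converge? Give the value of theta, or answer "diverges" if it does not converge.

5

L'(theta) = 12theta(theta - 5)(theta + 1), so L'(4) = -240.
Gradient descent moves in the -L' direction, i.e. theta is increasing.
The nearest critical point in that direction is theta = 5, where L'' = 360 > 0 (a local minimum). The iterate converges there.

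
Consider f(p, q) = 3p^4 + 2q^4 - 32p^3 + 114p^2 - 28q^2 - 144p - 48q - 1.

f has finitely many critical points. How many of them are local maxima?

1

f separates as a function of p plus a function of q, so ∇f=0 decouples.
∂f/∂p = 12(p - 4)(p - 3)(p - 1) = 0 at p ∈ {1, 3, 4}; ∂f/∂q = 8(q - 3)(q + 1)(q + 2) = 0 at q ∈ {-2, -1, 3}.
The Hessian is diagonal: diag(f_pp, f_qq). Second derivatives: f_pp(1)=72, f_pp(3)=-24, f_pp(4)=36; f_qq(-2)=40, f_qq(-1)=-32, f_qq(3)=160.
Local maxima occur where both diagonal entries negative: (3, -1). Count: 1.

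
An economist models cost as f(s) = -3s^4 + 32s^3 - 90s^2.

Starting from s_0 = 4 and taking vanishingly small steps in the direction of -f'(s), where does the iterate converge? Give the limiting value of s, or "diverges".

3

f'(s) = -12s(s - 5)(s - 3), so f'(4) = 48.
Gradient descent moves in the -f' direction, i.e. s is decreasing.
The nearest critical point in that direction is s = 3, where f'' = 72 > 0 (a local minimum). The iterate converges there.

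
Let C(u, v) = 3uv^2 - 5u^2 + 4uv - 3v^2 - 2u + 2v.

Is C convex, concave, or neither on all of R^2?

The term 3uv^2 is cubic, so the Hessian is not constant.
∂²C/∂v² = 6u - 6, which takes both signs as u varies (negative for sufficiently negative u). A diagonal entry of the Hessian changing sign means the Hessian is neither positive- nor negative-semidefinite on all of R^2.

neither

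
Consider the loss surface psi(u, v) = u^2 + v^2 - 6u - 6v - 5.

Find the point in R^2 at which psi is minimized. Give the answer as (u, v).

psi(u,v) separates as P(u) + Q(v) − 5, so its minimum is min P + min Q − 5.
P'(u) = 2u - 6 vanishes at u ∈ {3}; Q'(v) = 2v - 6 vanishes at v ∈ {3}.
Local minima of P (where P''>0): P(3)=-9. Local minima of Q: Q(3)=-9.
So the global minimum of psi is P(3) + Q(3) − 5 = -9 − 9 − 5 = -23, attained at (3, 3).

(3, 3)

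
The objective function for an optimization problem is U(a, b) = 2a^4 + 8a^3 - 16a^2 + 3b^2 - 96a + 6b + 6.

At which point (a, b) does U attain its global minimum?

U(a,b) separates as P(a) + Q(b) + 6, so its minimum is min P + min Q + 6.
P'(a) = 8(a - 2)(a + 2)(a + 3) vanishes at a ∈ {-3, -2, 2}; Q'(b) = 6b + 6 vanishes at b ∈ {-1}.
Local minima of P (where P''>0): P(-3)=90, P(2)=-160. Local minima of Q: Q(-1)=-3.
So the global minimum of U is P(2) + Q(-1) + 6 = -160 − 3 + 6 = -157, attained at (2, -1).

(2, -1)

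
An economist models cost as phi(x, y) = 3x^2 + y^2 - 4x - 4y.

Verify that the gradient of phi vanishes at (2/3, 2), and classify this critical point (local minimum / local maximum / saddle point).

∇phi = (6x - 4, 2y - 4); substituting (2/3, 2) gives ∇phi = (0, 0), so (2/3, 2) is indeed a critical point.
The Hessian of phi is constant: H = [[6, 0], [0, 2]].
det(H) = 6·2 − 0² = 12.
det(H) > 0 and tr(H) = 8 > 0, so H is positive definite and the point is a local minimum.

local minimum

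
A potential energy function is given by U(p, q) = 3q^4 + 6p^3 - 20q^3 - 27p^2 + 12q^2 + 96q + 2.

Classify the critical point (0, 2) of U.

local maximum

The mixed partial ∂²U/∂p∂q is 0, so the Hessian at any point is diag(U_pp, U_qq) = diag(18(2p - 3), 12(3q^2 - 10q + 2)).
At (0, 2): H = diag(-54, -72).
Both eigenvalues are negative, so H is negative definite: a local maximum.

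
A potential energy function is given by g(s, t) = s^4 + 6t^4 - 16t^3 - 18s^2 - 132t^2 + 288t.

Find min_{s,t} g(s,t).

-1215

g(s,t) separates as P(s) + Q(t), so its minimum is min P + min Q.
P'(s) = 4s(s - 3)(s + 3) vanishes at s ∈ {-3, 0, 3}; Q'(t) = 24(t - 4)(t - 1)(t + 3) vanishes at t ∈ {-3, 1, 4}.
Local minima of P (where P''>0): P(-3)=-81, P(3)=-81. Local minima of Q: Q(-3)=-1134, Q(4)=-448.
So the global minimum of g is P(-3) + Q(-3) = -81 − 1134 = -1215, attained at (-3, -3).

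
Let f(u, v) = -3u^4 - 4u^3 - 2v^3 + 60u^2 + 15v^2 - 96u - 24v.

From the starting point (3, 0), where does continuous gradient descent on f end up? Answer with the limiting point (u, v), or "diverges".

f is separable, so gradient descent decouples: u follows -∂f/∂u, v follows -∂f/∂v.
∂f/∂u = -12(u - 2)(u - 1)(u + 4); at u=3 this is -168, so u increases.
∂f/∂v = -6(v - 4)(v - 1); at v=0 this is -24, so v increases.
The u-coordinate has no critical point in that direction and runs off to infinity.

diverges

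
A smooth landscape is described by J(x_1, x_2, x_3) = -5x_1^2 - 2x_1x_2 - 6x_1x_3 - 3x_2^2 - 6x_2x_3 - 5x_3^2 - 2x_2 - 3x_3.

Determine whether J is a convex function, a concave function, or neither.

J is quadratic, so its Hessian is the constant matrix H = [[-10, -2, -6], [-2, -6, -6], [-6, -6, -10]].
Leading principal minors: -10, 56, -128.
Signs alternate −, +, − ⇒ H ≺ 0 ⇒ concave.

concave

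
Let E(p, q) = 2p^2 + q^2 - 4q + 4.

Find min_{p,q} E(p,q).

E(p,q) separates as A(p) + B(q) + 4, so its minimum is min A + min B + 4.
A'(p) = 4p vanishes at p ∈ {0}; B'(q) = 2q - 4 vanishes at q ∈ {2}.
Local minima of A (where A''>0): A(0)=0. Local minima of B: B(2)=-4.
So the global minimum of E is A(0) + B(2) + 4 = 0 − 4 + 4 = 0, attained at (0, 2).

0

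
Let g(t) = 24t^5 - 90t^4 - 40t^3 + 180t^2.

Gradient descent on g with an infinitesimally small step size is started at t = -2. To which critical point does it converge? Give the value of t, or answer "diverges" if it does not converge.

g'(t) = 120t(t - 3)(t - 1)(t + 1), so g'(-2) = 3600.
Gradient descent moves in the -g' direction, i.e. t is decreasing.
There is no critical point below t=-2, and g' keeps the same sign, so the iterate runs off to −∞.

diverges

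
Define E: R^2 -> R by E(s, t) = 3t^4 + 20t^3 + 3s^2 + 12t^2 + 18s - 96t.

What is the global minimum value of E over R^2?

-88

E(s,t) separates as P(s) + Q(t), so its minimum is min P + min Q.
P'(s) = 6s + 18 vanishes at s ∈ {-3}; Q'(t) = 12(t - 1)(t + 2)(t + 4) vanishes at t ∈ {-4, -2, 1}.
Local minima of P (where P''>0): P(-3)=-27. Local minima of Q: Q(-4)=64, Q(1)=-61.
So the global minimum of E is P(-3) + Q(1) = -27 − 61 = -88, attained at (-3, 1).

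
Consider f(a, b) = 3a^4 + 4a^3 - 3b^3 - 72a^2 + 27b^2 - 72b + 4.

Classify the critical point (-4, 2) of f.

The mixed partial ∂²f/∂a∂b is 0, so the Hessian at any point is diag(f_aa, f_bb) = diag(12(3a^2 + 2a - 12), 18(-b + 3)).
At (-4, 2): H = diag(336, 18).
Both eigenvalues are positive, so H is positive definite: a local minimum.

local minimum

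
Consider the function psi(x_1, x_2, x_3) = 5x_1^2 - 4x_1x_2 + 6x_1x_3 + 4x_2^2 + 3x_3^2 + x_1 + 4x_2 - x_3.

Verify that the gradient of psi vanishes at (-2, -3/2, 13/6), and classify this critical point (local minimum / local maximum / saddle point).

∇psi = (10x_1 - 4x_2 + 6x_3 + 1, -4x_1 + 8x_2 + 4, 6x_1 + 6x_3 - 1); substituting (-2, -3/2, 13/6) gives ∇psi = (0, 0, 0), so (-2, -3/2, 13/6) is indeed a critical point.
The Hessian is constant: H = [[10, -4, 6], [-4, 8, 0], [6, 0, 6]].
Leading principal minors: Δ₁ = 10, Δ₂ = 64, Δ₃ = 96.
All leading minors are positive, so H is positive definite: a local minimum.

local minimum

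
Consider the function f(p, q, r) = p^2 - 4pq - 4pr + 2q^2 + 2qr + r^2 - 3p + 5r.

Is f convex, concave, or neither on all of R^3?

neither

f is quadratic, so its Hessian is the constant matrix H = [[2, -4, -4], [-4, 4, 2], [-4, 2, 2]].
Leading principal minors: 2, -8, -24.
Neither pattern holds ⇒ H is indefinite ⇒ neither convex nor concave.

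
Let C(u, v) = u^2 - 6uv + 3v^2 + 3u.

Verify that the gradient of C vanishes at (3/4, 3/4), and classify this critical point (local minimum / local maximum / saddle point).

saddle point

∇C = (2u - 6v + 3, -6u + 6v); substituting (3/4, 3/4) gives ∇C = (0, 0), so (3/4, 3/4) is indeed a critical point.
The Hessian of C is constant: H = [[2, -6], [-6, 6]].
det(H) = 2·6 − (-6)² = -24.
Since det(H) < 0, H is indefinite and the critical point is a saddle point.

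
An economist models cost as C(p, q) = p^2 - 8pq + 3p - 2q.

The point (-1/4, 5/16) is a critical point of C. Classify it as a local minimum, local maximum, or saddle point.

saddle point

The Hessian of C is constant: H = [[2, -8], [-8, 0]].
det(H) = 2·0 − (-8)² = -64.
Since det(H) < 0, H is indefinite and the critical point is a saddle point.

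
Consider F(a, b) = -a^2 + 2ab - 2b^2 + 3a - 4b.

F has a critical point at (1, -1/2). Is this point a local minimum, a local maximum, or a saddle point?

The Hessian of F is constant: H = [[-2, 2], [2, -4]].
det(H) = (-2)·(-4) − 2² = 4.
det(H) > 0 and tr(H) = -6 < 0, so H is negative definite and the point is a local maximum.

local maximum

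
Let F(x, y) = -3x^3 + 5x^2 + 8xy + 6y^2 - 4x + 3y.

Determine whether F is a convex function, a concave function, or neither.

neither

The term -3x^3 is cubic, so the Hessian is not constant.
∂²F/∂x² = -18x + 10, which takes both signs as x varies (negative for sufficiently large x). A diagonal entry of the Hessian changing sign means the Hessian is neither positive- nor negative-semidefinite on all of R^2.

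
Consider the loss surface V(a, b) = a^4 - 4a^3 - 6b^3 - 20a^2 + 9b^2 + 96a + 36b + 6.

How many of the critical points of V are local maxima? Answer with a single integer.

V separates as a function of a plus a function of b, so ∇V=0 decouples.
∂V/∂a = 4(a - 4)(a - 2)(a + 3) = 0 at a ∈ {-3, 2, 4}; ∂V/∂b = -18(b - 2)(b + 1) = 0 at b ∈ {-1, 2}.
The Hessian is diagonal: diag(V_aa, V_bb). Second derivatives: V_aa(-3)=140, V_aa(2)=-40, V_aa(4)=56; V_bb(-1)=54, V_bb(2)=-54.
Local maxima occur where both diagonal entries negative: (2, 2). Count: 1.

1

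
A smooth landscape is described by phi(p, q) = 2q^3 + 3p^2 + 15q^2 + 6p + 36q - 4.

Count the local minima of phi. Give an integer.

1

phi separates as a function of p plus a function of q, so ∇phi=0 decouples.
∂phi/∂p = 6(p + 1) = 0 at p ∈ {-1}; ∂phi/∂q = 6(q + 2)(q + 3) = 0 at q ∈ {-3, -2}.
The Hessian is diagonal: diag(phi_pp, phi_qq). Second derivatives: phi_pp(-1)=6; phi_qq(-3)=-6, phi_qq(-2)=6.
Local minima occur where both diagonal entries positive: (-1, -2). Count: 1.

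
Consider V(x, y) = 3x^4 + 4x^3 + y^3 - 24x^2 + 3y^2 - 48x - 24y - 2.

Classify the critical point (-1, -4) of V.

The mixed partial ∂²V/∂x∂y is 0, so the Hessian at any point is diag(V_xx, V_yy) = diag(12(3x^2 + 2x - 4), 6(y + 1)).
At (-1, -4): H = diag(-36, -18).
Both eigenvalues are negative, so H is negative definite: a local maximum.

local maximum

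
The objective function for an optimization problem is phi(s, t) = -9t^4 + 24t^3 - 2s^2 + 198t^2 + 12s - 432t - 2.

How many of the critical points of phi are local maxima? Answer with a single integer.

2

phi separates as a function of s plus a function of t, so ∇phi=0 decouples.
∂phi/∂s = -4(s - 3) = 0 at s ∈ {3}; ∂phi/∂t = -36(t - 4)(t - 1)(t + 3) = 0 at t ∈ {-3, 1, 4}.
The Hessian is diagonal: diag(phi_ss, phi_tt). Second derivatives: phi_ss(3)=-4; phi_tt(-3)=-1008, phi_tt(1)=432, phi_tt(4)=-756.
Local maxima occur where both diagonal entries negative: (3, -3), (3, 4). Count: 2.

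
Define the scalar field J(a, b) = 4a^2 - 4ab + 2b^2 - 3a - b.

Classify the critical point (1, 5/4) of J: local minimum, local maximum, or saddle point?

The Hessian of J is constant: H = [[8, -4], [-4, 4]].
det(H) = 8·4 − (-4)² = 16.
det(H) > 0 and tr(H) = 12 > 0, so H is positive definite and the point is a local minimum.

local minimum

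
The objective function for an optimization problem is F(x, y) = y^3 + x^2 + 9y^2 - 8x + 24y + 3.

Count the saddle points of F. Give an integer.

F separates as a function of x plus a function of y, so ∇F=0 decouples.
∂F/∂x = 2(x - 4) = 0 at x ∈ {4}; ∂F/∂y = 3(y + 2)(y + 4) = 0 at y ∈ {-4, -2}.
The Hessian is diagonal: diag(F_xx, F_yy). Second derivatives: F_xx(4)=2; F_yy(-4)=-6, F_yy(-2)=6.
Saddle points occur where the two diagonal entries have opposite signs: (4, -4). Count: 1.

1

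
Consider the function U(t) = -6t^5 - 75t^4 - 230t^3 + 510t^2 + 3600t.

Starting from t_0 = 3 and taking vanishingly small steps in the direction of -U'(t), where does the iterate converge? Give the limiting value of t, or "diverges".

diverges

U'(t) = -30(t - 2)(t + 3)(t + 4)(t + 5), so U'(3) = -10080.
Gradient descent moves in the -U' direction, i.e. t is increasing.
There is no critical point above t=3, and U' keeps the same sign, so the iterate runs off to +∞.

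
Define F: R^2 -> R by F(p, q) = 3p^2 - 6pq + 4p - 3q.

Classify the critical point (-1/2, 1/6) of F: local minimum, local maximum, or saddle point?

The Hessian of F is constant: H = [[6, -6], [-6, 0]].
det(H) = 6·0 − (-6)² = -36.
Since det(H) < 0, H is indefinite and the critical point is a saddle point.

saddle point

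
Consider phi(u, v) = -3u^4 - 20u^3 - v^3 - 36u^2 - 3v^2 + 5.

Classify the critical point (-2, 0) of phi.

The mixed partial ∂²phi/∂u∂v is 0, so the Hessian at any point is diag(phi_uu, phi_vv) = diag(-12(3u^2 + 10u + 6), -6(v + 1)).
At (-2, 0): H = diag(24, -6).
The eigenvalues have opposite signs, so H is indefinite: a saddle point.

saddle point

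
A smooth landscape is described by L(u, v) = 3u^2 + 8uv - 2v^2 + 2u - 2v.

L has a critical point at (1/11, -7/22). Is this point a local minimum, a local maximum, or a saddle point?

The Hessian of L is constant: H = [[6, 8], [8, -4]].
det(H) = 6·(-4) − 8² = -88.
Since det(H) < 0, H is indefinite and the critical point is a saddle point.

saddle point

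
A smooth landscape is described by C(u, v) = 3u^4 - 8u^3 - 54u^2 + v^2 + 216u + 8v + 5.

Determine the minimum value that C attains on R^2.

-686

C(u,v) separates as P(u) + Q(v) + 5, so its minimum is min P + min Q + 5.
P'(u) = 12(u - 3)(u - 2)(u + 3) vanishes at u ∈ {-3, 2, 3}; Q'(v) = 2v + 8 vanishes at v ∈ {-4}.
Local minima of P (where P''>0): P(-3)=-675, P(3)=189. Local minima of Q: Q(-4)=-16.
So the global minimum of C is P(-3) + Q(-4) + 5 = -675 − 16 + 5 = -686, attained at (-3, -4).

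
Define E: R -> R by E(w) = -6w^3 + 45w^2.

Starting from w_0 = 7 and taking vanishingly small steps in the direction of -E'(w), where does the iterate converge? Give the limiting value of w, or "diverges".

diverges

E'(w) = -18w(w - 5), so E'(7) = -252.
Gradient descent moves in the -E' direction, i.e. w is increasing.
There is no critical point above w=7, and E' keeps the same sign, so the iterate runs off to +∞.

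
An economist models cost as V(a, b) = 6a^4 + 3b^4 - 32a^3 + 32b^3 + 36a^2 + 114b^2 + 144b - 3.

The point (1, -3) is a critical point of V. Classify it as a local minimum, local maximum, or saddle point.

The mixed partial ∂²V/∂a∂b is 0, so the Hessian at any point is diag(V_aa, V_bb) = diag(24(3a^2 - 8a + 3), 12(3b^2 + 16b + 19)).
At (1, -3): H = diag(-48, -24).
Both eigenvalues are negative, so H is negative definite: a local maximum.

local maximum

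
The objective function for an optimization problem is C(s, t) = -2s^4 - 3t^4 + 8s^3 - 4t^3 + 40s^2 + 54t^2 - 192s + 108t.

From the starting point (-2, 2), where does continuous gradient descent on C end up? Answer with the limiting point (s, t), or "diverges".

C is separable, so gradient descent decouples: s follows -∂C/∂s, t follows -∂C/∂t.
∂C/∂s = -8(s - 4)(s - 2)(s + 3); at s=-2 this is -192, so s increases.
∂C/∂t = -12(t - 3)(t + 1)(t + 3); at t=2 this is 180, so t decreases.
s converges to its nearest critical value 2 (a local min of the s-part); t converges to -1. The iterate converges to (2, -1).

(2, -1)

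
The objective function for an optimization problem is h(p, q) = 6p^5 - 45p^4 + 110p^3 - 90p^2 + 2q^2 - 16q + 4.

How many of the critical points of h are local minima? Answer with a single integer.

h separates as a function of p plus a function of q, so ∇h=0 decouples.
∂h/∂p = 30p(p - 3)(p - 2)(p - 1) = 0 at p ∈ {0, 1, 2, 3}; ∂h/∂q = 4(q - 4) = 0 at q ∈ {4}.
The Hessian is diagonal: diag(h_pp, h_qq). Second derivatives: h_pp(0)=-180, h_pp(1)=60, h_pp(2)=-60, h_pp(3)=180; h_qq(4)=4.
Local minima occur where both diagonal entries positive: (1, 4), (3, 4). Count: 2.

2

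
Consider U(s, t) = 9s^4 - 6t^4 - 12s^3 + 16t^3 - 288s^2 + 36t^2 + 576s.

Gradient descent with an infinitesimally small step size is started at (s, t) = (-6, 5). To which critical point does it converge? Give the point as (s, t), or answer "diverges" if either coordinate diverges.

U is separable, so gradient descent decouples: s follows -∂U/∂s, t follows -∂U/∂t.
∂U/∂s = 36(s - 4)(s - 1)(s + 4); at s=-6 this is -5040, so s increases.
∂U/∂t = -24t(t - 3)(t + 1); at t=5 this is -1440, so t increases.
The t-coordinate has no critical point in that direction and runs off to infinity.

diverges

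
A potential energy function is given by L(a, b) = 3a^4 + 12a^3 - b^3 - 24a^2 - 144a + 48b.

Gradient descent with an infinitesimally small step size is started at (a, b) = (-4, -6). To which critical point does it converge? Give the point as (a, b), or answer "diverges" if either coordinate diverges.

L is separable, so gradient descent decouples: a follows -∂L/∂a, b follows -∂L/∂b.
∂L/∂a = 12(a - 2)(a + 2)(a + 3); at a=-4 this is -144, so a increases.
∂L/∂b = -3(b - 4)(b + 4); at b=-6 this is -60, so b increases.
a converges to its nearest critical value -3 (a local min of the a-part); b converges to -4. The iterate converges to (-3, -4).

(-3, -4)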